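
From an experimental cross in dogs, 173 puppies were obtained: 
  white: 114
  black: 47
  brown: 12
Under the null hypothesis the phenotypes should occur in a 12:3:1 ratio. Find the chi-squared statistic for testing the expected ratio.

Under the 12:3:1 hypothesis (Σ ratio = 16, N = 173):
  white: 173 × 12/16 = 129.75
  black: 173 × 3/16 = 32.4375
  brown: 173 × 1/16 = 10.8125
χ² = Σ (O − E)² / E
  white: (114 − 129.75)² / 129.75 = 1.9118
  black: (47 − 32.4375)² / 32.4375 = 6.5377
  brown: (12 − 10.8125)² / 10.8125 = 0.1304
χ² = 1.9118 + 6.5377 + 0.1304 = 8.5799 ≈ 8.580

8.580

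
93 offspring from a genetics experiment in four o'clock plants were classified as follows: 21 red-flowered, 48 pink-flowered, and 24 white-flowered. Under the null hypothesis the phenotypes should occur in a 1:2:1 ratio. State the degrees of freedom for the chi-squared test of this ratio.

A goodness-of-fit test with 3 phenotype classes has df = 3 − 1 = 2.

2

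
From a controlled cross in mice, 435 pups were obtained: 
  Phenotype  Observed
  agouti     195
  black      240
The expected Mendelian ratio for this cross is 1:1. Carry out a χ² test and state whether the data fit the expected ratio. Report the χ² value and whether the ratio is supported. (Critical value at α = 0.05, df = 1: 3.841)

The 1:1 ratio has 2 parts, so with N = 435 the expected counts are:
  agouti: 435 × 1/2 = 217.5
  black: 435 × 1/2 = 217.5
χ² = Σ (O − E)² / E
  agouti: (195 − 217.5)² / 217.5 = 2.3276
  black: (240 − 217.5)² / 217.5 = 2.3276
χ² = 2.3276 + 2.3276 = 4.6552 ≈ 4.655
Degrees of freedom = 2 − 1 = 1; critical value at α = 0.05 is 3.841.
Since 4.655 > 3.841, we reject the null hypothesis — the data do not fit the 1:1 ratio.

4.655; not consistent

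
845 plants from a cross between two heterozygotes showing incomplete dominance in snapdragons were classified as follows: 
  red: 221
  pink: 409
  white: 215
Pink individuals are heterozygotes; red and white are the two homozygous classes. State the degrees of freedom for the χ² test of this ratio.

With incomplete dominance, a heterozygote × heterozygote cross gives a 1:2:1 phenotypic ratio.
A goodness-of-fit test with 3 phenotype classes has df = 3 − 1 = 2.

2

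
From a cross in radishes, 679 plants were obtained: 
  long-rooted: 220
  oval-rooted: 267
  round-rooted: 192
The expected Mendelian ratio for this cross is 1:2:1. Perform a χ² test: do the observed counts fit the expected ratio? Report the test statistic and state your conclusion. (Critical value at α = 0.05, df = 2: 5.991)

33.274; not consistent

Total ratio parts = 4. Expected numbers out of 679:
  long-rooted: 679 × 1/4 = 169.75
  oval-rooted: 679 × 2/4 = 339.5
  round-rooted: 679 × 1/4 = 169.75
χ² = Σ (O − E)² / E
  long-rooted: (220 − 169.75)² / 169.75 = 14.8752
  oval-rooted: (267 − 339.5)² / 339.5 = 15.4823
  round-rooted: (192 − 169.75)² / 169.75 = 2.9164
χ² = 14.8752 + 15.4823 + 2.9164 = 33.2739 ≈ 33.274
Degrees of freedom = 3 − 1 = 2; critical value at α = 0.05 is 5.991.
Since 33.274 > 5.991, we reject the null hypothesis — the data do not fit the 1:2:1 ratio.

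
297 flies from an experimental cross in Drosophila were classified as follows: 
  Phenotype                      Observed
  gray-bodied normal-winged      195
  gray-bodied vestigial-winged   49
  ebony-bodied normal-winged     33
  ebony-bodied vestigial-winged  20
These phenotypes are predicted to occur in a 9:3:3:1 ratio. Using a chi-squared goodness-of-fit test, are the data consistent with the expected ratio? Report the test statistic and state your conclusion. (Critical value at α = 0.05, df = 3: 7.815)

14.829; not consistent

The 9:3:3:1 ratio has 16 parts, so with N = 297 the expected counts are:
  gray-bodied normal-winged: 297 × 9/16 = 167.0625
  gray-bodied vestigial-winged: 297 × 3/16 = 55.6875
  ebony-bodied normal-winged: 297 × 3/16 = 55.6875
  ebony-bodied vestigial-winged: 297 × 1/16 = 18.5625
χ² = Σ (O − E)² / E
  gray-bodied normal-winged: (195 − 167.0625)² / 167.0625 = 4.6719
  gray-bodied vestigial-winged: (49 − 55.6875)² / 55.6875 = 0.8031
  ebony-bodied normal-winged: (33 − 55.6875)² / 55.6875 = 9.2431
  ebony-bodied vestigial-winged: (20 − 18.5625)² / 18.5625 = 0.1113
χ² = 4.6719 + 0.8031 + 9.2431 + 0.1113 = 14.8294 ≈ 14.829
Degrees of freedom = 4 − 1 = 3; critical value at α = 0.05 is 7.815.
Since 14.829 > 7.815, we reject the null hypothesis — the data do not fit the 9:3:3:1 ratio.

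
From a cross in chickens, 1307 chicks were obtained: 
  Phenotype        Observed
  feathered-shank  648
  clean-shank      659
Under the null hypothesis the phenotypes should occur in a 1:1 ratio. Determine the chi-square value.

0.093

Under the 1:1 hypothesis (Σ ratio = 2, N = 1307):
  feathered-shank: 1307 × 1/2 = 653.5
  clean-shank: 1307 × 1/2 = 653.5
χ² = Σ (O − E)² / E
  feathered-shank: (648 − 653.5)² / 653.5 = 0.0463
  clean-shank: (659 − 653.5)² / 653.5 = 0.0463
χ² = 0.0463 + 0.0463 = 0.0926 ≈ 0.093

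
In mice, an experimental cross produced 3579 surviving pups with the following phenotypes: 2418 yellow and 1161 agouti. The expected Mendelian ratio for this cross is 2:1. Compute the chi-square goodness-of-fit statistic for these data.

The 2:1 ratio has 3 parts, so with N = 3579 the expected counts are:
  yellow: 3579 × 2/3 = 2386
  agouti: 3579 × 1/3 = 1193
χ² = Σ (O − E)² / E
  yellow: (2418 − 2386)² / 2386 = 0.4292
  agouti: (1161 − 1193)² / 1193 = 0.8583
χ² = 0.4292 + 0.8583 = 1.2875 ≈ 1.288

1.288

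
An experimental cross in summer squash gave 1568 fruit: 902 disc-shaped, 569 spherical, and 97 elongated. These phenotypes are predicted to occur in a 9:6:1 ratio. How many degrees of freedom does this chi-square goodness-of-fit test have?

A goodness-of-fit test with 3 phenotype classes has df = 3 − 1 = 2.

2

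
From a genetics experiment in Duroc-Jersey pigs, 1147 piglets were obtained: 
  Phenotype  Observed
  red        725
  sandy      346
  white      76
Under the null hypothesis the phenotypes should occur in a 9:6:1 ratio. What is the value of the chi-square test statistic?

26.586

The 9:6:1 ratio has 16 parts, so with N = 1147 the expected counts are:
  red: 1147 × 9/16 = 645.1875
  sandy: 1147 × 6/16 = 430.125
  white: 1147 × 1/16 = 71.6875
χ² = Σ (O − E)² / E
  red: (725 − 645.1875)² / 645.1875 = 9.8732
  sandy: (346 − 430.125)² / 430.125 = 16.4534
  white: (76 − 71.6875)² / 71.6875 = 0.2594
χ² = 9.8732 + 16.4534 + 0.2594 = 26.586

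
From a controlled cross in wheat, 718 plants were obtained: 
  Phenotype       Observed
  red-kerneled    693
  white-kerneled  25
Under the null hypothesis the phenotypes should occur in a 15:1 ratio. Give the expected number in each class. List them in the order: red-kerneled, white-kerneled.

673.125, 44.875

Under the 15:1 hypothesis (Σ ratio = 16, N = 718):
  red-kerneled: 718 × 15/16 = 673.125
  white-kerneled: 718 × 1/16 = 44.875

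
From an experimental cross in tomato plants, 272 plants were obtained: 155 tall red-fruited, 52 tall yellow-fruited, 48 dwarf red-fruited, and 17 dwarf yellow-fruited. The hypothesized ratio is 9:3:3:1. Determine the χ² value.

The 9:3:3:1 ratio has 16 parts, so with N = 272 the expected counts are:
  tall red-fruited: 272 × 9/16 = 153
  tall yellow-fruited: 272 × 3/16 = 51
  dwarf red-fruited: 272 × 3/16 = 51
  dwarf yellow-fruited: 272 × 1/16 = 17
χ² = Σ (O − E)² / E
  tall red-fruited: (155 − 153)² / 153 = 0.0261
  tall yellow-fruited: (52 − 51)² / 51 = 0.0196
  dwarf red-fruited: (48 − 51)² / 51 = 0.1765
  dwarf yellow-fruited: (17 − 17)² / 17 = 0.0000
χ² = 0.0261 + 0.0196 + 0.1765 + 0.0000 = 0.2222 ≈ 0.222

0.222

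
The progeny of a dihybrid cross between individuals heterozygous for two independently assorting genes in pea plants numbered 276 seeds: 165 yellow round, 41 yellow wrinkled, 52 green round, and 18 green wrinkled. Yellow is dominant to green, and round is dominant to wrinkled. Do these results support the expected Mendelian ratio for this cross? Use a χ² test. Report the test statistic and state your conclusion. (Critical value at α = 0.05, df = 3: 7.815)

2.879; consistent

A dihybrid F₂ with independent assortment and complete dominance at both loci gives a 9:3:3:1 phenotypic ratio.
Under the 9:3:3:1 hypothesis (Σ ratio = 16, N = 276):
  yellow round: 276 × 9/16 = 155.25
  yellow wrinkled: 276 × 3/16 = 51.75
  green round: 276 × 3/16 = 51.75
  green wrinkled: 276 × 1/16 = 17.25
χ² = Σ (O − E)² / E
  yellow round: (165 − 155.25)² / 155.25 = 0.6123
  yellow wrinkled: (41 − 51.75)² / 51.75 = 2.2331
  green round: (52 − 51.75)² / 51.75 = 0.0012
  green wrinkled: (18 − 17.25)² / 17.25 = 0.0326
χ² = 0.6123 + 2.2331 + 0.0012 + 0.0326 = 2.8792 ≈ 2.879
Degrees of freedom = 4 − 1 = 3; critical value at α = 0.05 is 7.815.
Since 2.879 < 7.815, we fail to reject the null hypothesis — the data are consistent with the 9:3:3:1 ratio.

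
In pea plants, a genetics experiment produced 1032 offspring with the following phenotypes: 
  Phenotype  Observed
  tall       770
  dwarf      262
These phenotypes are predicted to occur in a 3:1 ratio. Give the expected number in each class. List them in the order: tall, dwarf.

774, 258

Total ratio parts = 4. Expected numbers out of 1032:
  tall: 1032 × 3/4 = 774
  dwarf: 1032 × 1/4 = 258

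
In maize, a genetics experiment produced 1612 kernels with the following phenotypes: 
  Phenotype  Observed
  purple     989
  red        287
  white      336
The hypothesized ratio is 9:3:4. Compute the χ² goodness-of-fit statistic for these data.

19.369

The 9:3:4 ratio has 16 parts, so with N = 1612 the expected counts are:
  purple: 1612 × 9/16 = 906.75
  red: 1612 × 3/16 = 302.25
  white: 1612 × 4/16 = 403
χ² = Σ (O − E)² / E
  purple: (989 − 906.75)² / 906.75 = 7.4608
  red: (287 − 302.25)² / 302.25 = 0.7694
  white: (336 − 403)² / 403 = 11.1390
χ² = 7.4608 + 0.7694 + 11.1390 = 19.3692 ≈ 19.369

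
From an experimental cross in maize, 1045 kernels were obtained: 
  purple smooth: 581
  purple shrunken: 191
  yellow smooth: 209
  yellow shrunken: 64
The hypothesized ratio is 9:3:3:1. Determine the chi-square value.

1.101

Expected counts for N = 1045 under a 9:3:3:1 ratio (total parts = 16):
  purple smooth: 1045 × 9/16 = 587.8125
  purple shrunken: 1045 × 3/16 = 195.9375
  yellow smooth: 1045 × 3/16 = 195.9375
  yellow shrunken: 1045 × 1/16 = 65.3125
χ² = Σ (O − E)² / E
  purple smooth: (581 − 587.8125)² / 587.8125 = 0.0790
  purple shrunken: (191 − 195.9375)² / 195.9375 = 0.1244
  yellow smooth: (209 − 195.9375)² / 195.9375 = 0.8708
  yellow shrunken: (64 − 65.3125)² / 65.3125 = 0.0264
χ² = 0.0790 + 0.1244 + 0.8708 + 0.0264 = 1.1006 ≈ 1.101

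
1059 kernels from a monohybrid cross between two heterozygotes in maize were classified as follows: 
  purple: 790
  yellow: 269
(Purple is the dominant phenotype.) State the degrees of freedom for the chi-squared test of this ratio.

For a monohybrid cross between heterozygotes with complete dominance, the expected phenotypic ratio is 3:1.
A goodness-of-fit test with 2 phenotype classes has df = 2 − 1 = 1.

1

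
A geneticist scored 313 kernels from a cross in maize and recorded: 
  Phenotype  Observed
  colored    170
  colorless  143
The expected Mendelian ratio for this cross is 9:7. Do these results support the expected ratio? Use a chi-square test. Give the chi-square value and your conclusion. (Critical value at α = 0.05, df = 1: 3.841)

0.477; consistent

The 9:7 ratio has 16 parts, so with N = 313 the expected counts are:
  colored: 313 × 9/16 = 176.0625
  colorless: 313 × 7/16 = 136.9375
χ² = Σ (O − E)² / E
  colored: (170 − 176.0625)² / 176.0625 = 0.2088
  colorless: (143 − 136.9375)² / 136.9375 = 0.2684
χ² = 0.2088 + 0.2684 = 0.4772 ≈ 0.477
Degrees of freedom = 2 − 1 = 1; critical value at α = 0.05 is 3.841.
Since 0.477 < 3.841, we fail to reject the null hypothesis — the data are consistent with the 9:7 ratio.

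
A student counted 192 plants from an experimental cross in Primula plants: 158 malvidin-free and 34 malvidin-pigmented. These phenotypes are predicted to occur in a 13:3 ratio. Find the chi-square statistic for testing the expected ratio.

Total ratio parts = 16. Expected numbers out of 192:
  malvidin-free: 192 × 13/16 = 156
  malvidin-pigmented: 192 × 3/16 = 36
χ² = Σ (O − E)² / E
  malvidin-free: (158 − 156)² / 156 = 0.0256
  malvidin-pigmented: (34 − 36)² / 36 = 0.1111
χ² = 0.0256 + 0.1111 = 0.1367 ≈ 0.137

0.137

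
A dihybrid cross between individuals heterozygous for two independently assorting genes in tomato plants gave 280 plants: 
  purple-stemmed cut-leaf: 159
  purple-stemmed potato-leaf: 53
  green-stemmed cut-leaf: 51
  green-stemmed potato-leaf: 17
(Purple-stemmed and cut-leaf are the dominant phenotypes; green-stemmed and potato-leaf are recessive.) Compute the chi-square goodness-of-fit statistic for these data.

0.076

A dihybrid F₂ with independent assortment and complete dominance at both loci gives a 9:3:3:1 phenotypic ratio.
Total ratio parts = 16. Expected numbers out of 280:
  purple-stemmed cut-leaf: 280 × 9/16 = 157.5
  purple-stemmed potato-leaf: 280 × 3/16 = 52.5
  green-stemmed cut-leaf: 280 × 3/16 = 52.5
  green-stemmed potato-leaf: 280 × 1/16 = 17.5
χ² = Σ (O − E)² / E
  purple-stemmed cut-leaf: (159 − 157.5)² / 157.5 = 0.0143
  purple-stemmed potato-leaf: (53 − 52.5)² / 52.5 = 0.0048
  green-stemmed cut-leaf: (51 − 52.5)² / 52.5 = 0.0429
  green-stemmed potato-leaf: (17 − 17.5)² / 17.5 = 0.0143
χ² = 0.0143 + 0.0048 + 0.0429 + 0.0143 = 0.0763 ≈ 0.076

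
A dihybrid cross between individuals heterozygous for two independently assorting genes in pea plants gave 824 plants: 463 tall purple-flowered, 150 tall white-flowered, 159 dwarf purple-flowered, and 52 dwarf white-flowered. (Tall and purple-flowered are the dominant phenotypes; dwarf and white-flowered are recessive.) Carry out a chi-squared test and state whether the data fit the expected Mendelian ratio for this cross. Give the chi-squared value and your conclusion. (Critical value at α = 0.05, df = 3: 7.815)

0.268; consistent

A dihybrid F₂ with independent assortment and complete dominance at both loci gives a 9:3:3:1 phenotypic ratio.
Total ratio parts = 16. Expected numbers out of 824:
  tall purple-flowered: 824 × 9/16 = 463.5
  tall white-flowered: 824 × 3/16 = 154.5
  dwarf purple-flowered: 824 × 3/16 = 154.5
  dwarf white-flowered: 824 × 1/16 = 51.5
χ² = Σ (O − E)² / E
  tall purple-flowered: (463 − 463.5)² / 463.5 = 0.0005
  tall white-flowered: (150 − 154.5)² / 154.5 = 0.1311
  dwarf purple-flowered: (159 − 154.5)² / 154.5 = 0.1311
  dwarf white-flowered: (52 − 51.5)² / 51.5 = 0.0049
χ² = 0.0005 + 0.1311 + 0.1311 + 0.0049 = 0.2676 ≈ 0.268
Degrees of freedom = 4 − 1 = 3; critical value at α = 0.05 is 7.815.
Since 0.268 < 7.815, we fail to reject the null hypothesis — the data are consistent with the 9:3:3:1 ratio.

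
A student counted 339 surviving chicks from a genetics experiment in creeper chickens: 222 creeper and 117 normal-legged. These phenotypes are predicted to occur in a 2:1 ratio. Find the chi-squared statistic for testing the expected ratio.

Total ratio parts = 3. Expected numbers out of 339:
  creeper: 339 × 2/3 = 226
  normal-legged: 339 × 1/3 = 113
χ² = Σ (O − E)² / E
  creeper: (222 − 226)² / 226 = 0.0708
  normal-legged: (117 − 113)² / 113 = 0.1416
χ² = 0.0708 + 0.1416 = 0.2124 ≈ 0.212

0.212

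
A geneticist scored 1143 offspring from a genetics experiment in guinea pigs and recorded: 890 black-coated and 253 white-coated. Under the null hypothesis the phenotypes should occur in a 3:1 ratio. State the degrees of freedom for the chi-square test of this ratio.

A goodness-of-fit test with 2 phenotype classes has df = 2 − 1 = 1.

1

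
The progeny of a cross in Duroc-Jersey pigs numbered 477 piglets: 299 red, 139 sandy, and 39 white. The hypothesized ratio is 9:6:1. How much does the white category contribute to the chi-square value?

2.831

Expected counts for N = 477 under a 9:6:1 ratio (total parts = 16):
  red: 477 × 9/16 = 268.3125
  sandy: 477 × 6/16 = 178.875
  white: 477 × 1/16 = 29.8125
Contribution of white: (39 − 29.8125)² / 29.8125 = 2.8314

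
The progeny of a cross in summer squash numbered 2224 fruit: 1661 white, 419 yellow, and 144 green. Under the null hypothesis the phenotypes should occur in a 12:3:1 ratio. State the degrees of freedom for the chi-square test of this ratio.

2

A goodness-of-fit test with 3 phenotype classes has df = 3 − 1 = 2.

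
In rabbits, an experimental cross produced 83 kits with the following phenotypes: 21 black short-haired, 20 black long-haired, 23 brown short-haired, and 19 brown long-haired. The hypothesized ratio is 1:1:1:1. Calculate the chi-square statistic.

0.422

The 1:1:1:1 ratio has 4 parts, so with N = 83 the expected counts are:
  black short-haired: 83 × 1/4 = 20.75
  black long-haired: 83 × 1/4 = 20.75
  brown short-haired: 83 × 1/4 = 20.75
  brown long-haired: 83 × 1/4 = 20.75
χ² = Σ (O − E)² / E
  black short-haired: (21 − 20.75)² / 20.75 = 0.0030
  black long-haired: (20 − 20.75)² / 20.75 = 0.0271
  brown short-haired: (23 − 20.75)² / 20.75 = 0.2440
  brown long-haired: (19 − 20.75)² / 20.75 = 0.1476
χ² = 0.0030 + 0.0271 + 0.2440 + 0.1476 = 0.4217 ≈ 0.422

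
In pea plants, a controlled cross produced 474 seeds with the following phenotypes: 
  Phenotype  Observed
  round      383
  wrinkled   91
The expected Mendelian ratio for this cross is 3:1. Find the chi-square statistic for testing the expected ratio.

Under the 3:1 hypothesis (Σ ratio = 4, N = 474):
  round: 474 × 3/4 = 355.5
  wrinkled: 474 × 1/4 = 118.5
χ² = Σ (O − E)² / E
  round: (383 − 355.5)² / 355.5 = 2.1273
  wrinkled: (91 − 118.5)² / 118.5 = 6.3819
χ² = 2.1273 + 6.3819 = 8.5092 ≈ 8.509

8.509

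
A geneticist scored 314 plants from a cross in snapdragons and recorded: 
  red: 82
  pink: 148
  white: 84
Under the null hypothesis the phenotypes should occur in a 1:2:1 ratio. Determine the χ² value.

1.057

Under the 1:2:1 hypothesis (Σ ratio = 4, N = 314):
  red: 314 × 1/4 = 78.5
  pink: 314 × 2/4 = 157
  white: 314 × 1/4 = 78.5
χ² = Σ (O − E)² / E
  red: (82 − 78.5)² / 78.5 = 0.1561
  pink: (148 − 157)² / 157 = 0.5159
  white: (84 − 78.5)² / 78.5 = 0.3854
χ² = 0.1561 + 0.5159 + 0.3854 = 1.0574 ≈ 1.057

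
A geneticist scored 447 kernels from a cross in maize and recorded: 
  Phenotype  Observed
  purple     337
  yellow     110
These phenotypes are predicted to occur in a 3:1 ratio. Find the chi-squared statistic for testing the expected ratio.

The 3:1 ratio has 4 parts, so with N = 447 the expected counts are:
  purple: 447 × 3/4 = 335.25
  yellow: 447 × 1/4 = 111.75
χ² = Σ (O − E)² / E
  purple: (337 − 335.25)² / 335.25 = 0.0091
  yellow: (110 − 111.75)² / 111.75 = 0.0274
χ² = 0.0091 + 0.0274 = 0.0365 ≈ 0.037

0.037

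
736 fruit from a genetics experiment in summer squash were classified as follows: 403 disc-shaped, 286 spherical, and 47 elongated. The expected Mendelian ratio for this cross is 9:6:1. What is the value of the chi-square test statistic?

The 9:6:1 ratio has 16 parts, so with N = 736 the expected counts are:
  disc-shaped: 736 × 9/16 = 414
  spherical: 736 × 6/16 = 276
  elongated: 736 × 1/16 = 46
χ² = Σ (O − E)² / E
  disc-shaped: (403 − 414)² / 414 = 0.2923
  spherical: (286 − 276)² / 276 = 0.3623
  elongated: (47 − 46)² / 46 = 0.0217
χ² = 0.2923 + 0.3623 + 0.0217 = 0.6763 ≈ 0.676

0.676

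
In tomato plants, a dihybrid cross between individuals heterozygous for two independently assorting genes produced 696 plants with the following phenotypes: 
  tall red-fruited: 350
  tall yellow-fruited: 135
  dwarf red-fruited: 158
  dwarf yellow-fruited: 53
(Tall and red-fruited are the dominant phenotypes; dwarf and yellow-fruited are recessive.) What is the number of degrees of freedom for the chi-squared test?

3

A dihybrid F₂ with independent assortment and complete dominance at both loci gives a 9:3:3:1 phenotypic ratio.
A goodness-of-fit test with 4 phenotype classes has df = 4 − 1 = 3.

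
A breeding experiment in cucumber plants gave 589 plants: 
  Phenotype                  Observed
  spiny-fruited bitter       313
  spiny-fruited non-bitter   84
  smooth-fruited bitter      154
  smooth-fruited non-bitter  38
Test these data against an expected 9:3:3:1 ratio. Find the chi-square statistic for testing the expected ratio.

Total ratio parts = 16. Expected numbers out of 589:
  spiny-fruited bitter: 589 × 9/16 = 331.3125
  spiny-fruited non-bitter: 589 × 3/16 = 110.4375
  smooth-fruited bitter: 589 × 3/16 = 110.4375
  smooth-fruited non-bitter: 589 × 1/16 = 36.8125
χ² = Σ (O − E)² / E
  spiny-fruited bitter: (313 − 331.3125)² / 331.3125 = 1.0122
  spiny-fruited non-bitter: (84 − 110.4375)² / 110.4375 = 6.3288
  smooth-fruited bitter: (154 − 110.4375)² / 110.4375 = 17.1834
  smooth-fruited non-bitter: (38 − 36.8125)² / 36.8125 = 0.0383
χ² = 1.0122 + 6.3288 + 17.1834 + 0.0383 = 24.5627 ≈ 24.563

24.563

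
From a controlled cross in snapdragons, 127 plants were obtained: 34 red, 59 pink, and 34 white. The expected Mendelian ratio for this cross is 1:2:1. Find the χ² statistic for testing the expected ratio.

0.638

Under the 1:2:1 hypothesis (Σ ratio = 4, N = 127):
  red: 127 × 1/4 = 31.75
  pink: 127 × 2/4 = 63.5
  white: 127 × 1/4 = 31.75
χ² = Σ (O − E)² / E
  red: (34 − 31.75)² / 31.75 = 0.1594
  pink: (59 − 63.5)² / 63.5 = 0.3189
  white: (34 − 31.75)² / 31.75 = 0.1594
χ² = 0.1594 + 0.3189 + 0.1594 = 0.6377 ≈ 0.638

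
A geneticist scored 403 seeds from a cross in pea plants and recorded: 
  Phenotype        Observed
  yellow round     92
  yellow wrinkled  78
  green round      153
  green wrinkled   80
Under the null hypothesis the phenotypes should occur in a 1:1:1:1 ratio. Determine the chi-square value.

37.268

Total ratio parts = 4. Expected numbers out of 403:
  yellow round: 403 × 1/4 = 100.75
  yellow wrinkled: 403 × 1/4 = 100.75
  green round: 403 × 1/4 = 100.75
  green wrinkled: 403 × 1/4 = 100.75
χ² = Σ (O − E)² / E
  yellow round: (92 − 100.75)² / 100.75 = 0.7599
  yellow wrinkled: (78 − 100.75)² / 100.75 = 5.1371
  green round: (153 − 100.75)² / 100.75 = 27.0974
  green wrinkled: (80 − 100.75)² / 100.75 = 4.2736
χ² = 0.7599 + 5.1371 + 27.0974 + 4.2736 = 37.268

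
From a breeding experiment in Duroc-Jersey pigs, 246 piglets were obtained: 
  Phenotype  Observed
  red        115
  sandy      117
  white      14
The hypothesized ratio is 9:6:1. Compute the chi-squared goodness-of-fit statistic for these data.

10.712

Under the 9:6:1 hypothesis (Σ ratio = 16, N = 246):
  red: 246 × 9/16 = 138.375
  sandy: 246 × 6/16 = 92.25
  white: 246 × 1/16 = 15.375
χ² = Σ (O − E)² / E
  red: (115 − 138.375)² / 138.375 = 3.9486
  sandy: (117 − 92.25)² / 92.25 = 6.6402
  white: (14 − 15.375)² / 15.375 = 0.1230
χ² = 3.9486 + 6.6402 + 0.1230 = 10.7118 ≈ 10.712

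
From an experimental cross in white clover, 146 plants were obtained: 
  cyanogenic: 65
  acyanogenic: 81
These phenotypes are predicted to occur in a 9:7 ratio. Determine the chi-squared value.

Total ratio parts = 16. Expected numbers out of 146:
  cyanogenic: 146 × 9/16 = 82.125
  acyanogenic: 146 × 7/16 = 63.875
χ² = Σ (O − E)² / E
  cyanogenic: (65 − 82.125)² / 82.125 = 3.5710
  acyanogenic: (81 − 63.875)² / 63.875 = 4.5912
χ² = 3.5710 + 4.5912 = 8.1622 ≈ 8.162

8.162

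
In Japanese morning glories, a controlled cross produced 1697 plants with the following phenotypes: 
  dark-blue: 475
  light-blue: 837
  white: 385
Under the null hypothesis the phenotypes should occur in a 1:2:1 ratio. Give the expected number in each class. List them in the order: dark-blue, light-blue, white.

424.25, 848.5, 424.25

Expected counts for N = 1697 under a 1:2:1 ratio (total parts = 4):
  dark-blue: 1697 × 1/4 = 424.25
  light-blue: 1697 × 2/4 = 848.5
  white: 1697 × 1/4 = 424.25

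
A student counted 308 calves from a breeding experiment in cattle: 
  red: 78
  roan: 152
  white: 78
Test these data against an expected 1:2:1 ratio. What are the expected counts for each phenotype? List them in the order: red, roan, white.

77, 154, 77

The 1:2:1 ratio has 4 parts, so with N = 308 the expected counts are:
  red: 308 × 1/4 = 77
  roan: 308 × 2/4 = 154
  white: 308 × 1/4 = 77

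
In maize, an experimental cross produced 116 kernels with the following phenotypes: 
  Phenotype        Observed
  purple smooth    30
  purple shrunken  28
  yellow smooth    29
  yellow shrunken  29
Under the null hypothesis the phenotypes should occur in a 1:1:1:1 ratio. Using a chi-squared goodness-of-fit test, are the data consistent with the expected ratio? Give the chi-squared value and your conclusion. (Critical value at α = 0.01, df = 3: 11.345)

0.069; consistent

Under the 1:1:1:1 hypothesis (Σ ratio = 4, N = 116):
  purple smooth: 116 × 1/4 = 29
  purple shrunken: 116 × 1/4 = 29
  yellow smooth: 116 × 1/4 = 29
  yellow shrunken: 116 × 1/4 = 29
χ² = Σ (O − E)² / E
  purple smooth: (30 − 29)² / 29 = 0.0345
  purple shrunken: (28 − 29)² / 29 = 0.0345
  yellow smooth: (29 − 29)² / 29 = 0.0000
  yellow shrunken: (29 − 29)² / 29 = 0.0000
χ² = 0.0345 + 0.0345 + 0.0000 + 0.0000 = 0.069
Degrees of freedom = 4 − 1 = 3; critical value at α = 0.01 is 11.345.
Since 0.069 < 11.345, we fail to reject the null hypothesis — the data are consistent with the 1:1:1:1 ratio.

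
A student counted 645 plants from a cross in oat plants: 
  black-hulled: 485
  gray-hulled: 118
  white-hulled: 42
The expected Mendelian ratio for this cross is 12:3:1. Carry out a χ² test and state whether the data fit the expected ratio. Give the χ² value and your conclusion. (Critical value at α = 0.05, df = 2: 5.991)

Expected counts for N = 645 under a 12:3:1 ratio (total parts = 16):
  black-hulled: 645 × 12/16 = 483.75
  gray-hulled: 645 × 3/16 = 120.9375
  white-hulled: 645 × 1/16 = 40.3125
χ² = Σ (O − E)² / E
  black-hulled: (485 − 483.75)² / 483.75 = 0.0032
  gray-hulled: (118 − 120.9375)² / 120.9375 = 0.0714
  white-hulled: (42 − 40.3125)² / 40.3125 = 0.0706
χ² = 0.0032 + 0.0714 + 0.0706 = 0.1452 ≈ 0.145
Degrees of freedom = 3 − 1 = 2; critical value at α = 0.05 is 5.991.
Since 0.145 < 5.991, we fail to reject the null hypothesis — the data are consistent with the 12:3:1 ratio.

0.145; consistent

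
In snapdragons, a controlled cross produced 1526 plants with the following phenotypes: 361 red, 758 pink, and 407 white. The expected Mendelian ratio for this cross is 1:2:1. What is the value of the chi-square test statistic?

Total ratio parts = 4. Expected numbers out of 1526:
  red: 1526 × 1/4 = 381.5
  pink: 1526 × 2/4 = 763
  white: 1526 × 1/4 = 381.5
χ² = Σ (O − E)² / E
  red: (361 − 381.5)² / 381.5 = 1.1016
  pink: (758 − 763)² / 763 = 0.0328
  white: (407 − 381.5)² / 381.5 = 1.7045
χ² = 1.1016 + 0.0328 + 1.7045 = 2.8389 ≈ 2.839

2.839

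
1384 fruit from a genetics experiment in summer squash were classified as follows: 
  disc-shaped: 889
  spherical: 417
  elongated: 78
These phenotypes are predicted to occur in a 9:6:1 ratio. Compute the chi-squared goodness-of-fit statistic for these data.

36.566

The 9:6:1 ratio has 16 parts, so with N = 1384 the expected counts are:
  disc-shaped: 1384 × 9/16 = 778.5
  spherical: 1384 × 6/16 = 519
  elongated: 1384 × 1/16 = 86.5
χ² = Σ (O − E)² / E
  disc-shaped: (889 − 778.5)² / 778.5 = 15.6843
  spherical: (417 − 519)² / 519 = 20.0462
  elongated: (78 − 86.5)² / 86.5 = 0.8353
χ² = 15.6843 + 20.0462 + 0.8353 = 36.5658 ≈ 36.566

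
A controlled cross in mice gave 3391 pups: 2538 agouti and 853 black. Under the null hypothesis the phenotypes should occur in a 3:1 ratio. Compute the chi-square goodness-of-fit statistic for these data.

Expected counts for N = 3391 under a 3:1 ratio (total parts = 4):
  agouti: 3391 × 3/4 = 2543.25
  black: 3391 × 1/4 = 847.75
χ² = Σ (O − E)² / E
  agouti: (2538 − 2543.25)² / 2543.25 = 0.0108
  black: (853 − 847.75)² / 847.75 = 0.0325
χ² = 0.0108 + 0.0325 = 0.0433 ≈ 0.043

0.043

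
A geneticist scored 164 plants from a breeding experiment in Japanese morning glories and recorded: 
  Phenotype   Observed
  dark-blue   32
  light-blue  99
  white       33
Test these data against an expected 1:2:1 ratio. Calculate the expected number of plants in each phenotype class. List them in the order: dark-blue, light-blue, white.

Under the 1:2:1 hypothesis (Σ ratio = 4, N = 164):
  dark-blue: 164 × 1/4 = 41
  light-blue: 164 × 2/4 = 82
  white: 164 × 1/4 = 41

41, 82, 41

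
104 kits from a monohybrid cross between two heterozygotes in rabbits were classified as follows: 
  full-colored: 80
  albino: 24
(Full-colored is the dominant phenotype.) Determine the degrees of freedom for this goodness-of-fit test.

1

For a monohybrid cross between heterozygotes with complete dominance, the expected phenotypic ratio is 3:1.
A goodness-of-fit test with 2 phenotype classes has df = 2 − 1 = 1.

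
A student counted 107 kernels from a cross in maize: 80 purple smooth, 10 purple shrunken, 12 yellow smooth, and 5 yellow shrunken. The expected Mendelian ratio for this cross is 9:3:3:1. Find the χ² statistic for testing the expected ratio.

Expected counts for N = 107 under a 9:3:3:1 ratio (total parts = 16):
  purple smooth: 107 × 9/16 = 60.1875
  purple shrunken: 107 × 3/16 = 20.0625
  yellow smooth: 107 × 3/16 = 20.0625
  yellow shrunken: 107 × 1/16 = 6.6875
χ² = Σ (O − E)² / E
  purple smooth: (80 − 60.1875)² / 60.1875 = 6.5219
  purple shrunken: (10 − 20.0625)² / 20.0625 = 5.0469
  yellow smooth: (12 − 20.0625)² / 20.0625 = 3.2401
  yellow shrunken: (5 − 6.6875)² / 6.6875 = 0.4258
χ² = 6.5219 + 5.0469 + 3.2401 + 0.4258 = 15.2347 ≈ 15.235

15.235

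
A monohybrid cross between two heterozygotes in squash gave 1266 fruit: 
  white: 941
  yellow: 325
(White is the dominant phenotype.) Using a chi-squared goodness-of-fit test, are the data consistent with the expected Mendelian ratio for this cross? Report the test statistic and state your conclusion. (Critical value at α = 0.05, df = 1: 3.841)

For a monohybrid cross between heterozygotes with complete dominance, the expected phenotypic ratio is 3:1.
Total ratio parts = 4. Expected numbers out of 1266:
  white: 1266 × 3/4 = 949.5
  yellow: 1266 × 1/4 = 316.5
χ² = Σ (O − E)² / E
  white: (941 − 949.5)² / 949.5 = 0.0761
  yellow: (325 − 316.5)² / 316.5 = 0.2283
χ² = 0.0761 + 0.2283 = 0.3044 ≈ 0.304
Degrees of freedom = 2 − 1 = 1; critical value at α = 0.05 is 3.841.
Since 0.304 < 3.841, we fail to reject the null hypothesis — the data are consistent with the 3:1 ratio.

0.304; consistent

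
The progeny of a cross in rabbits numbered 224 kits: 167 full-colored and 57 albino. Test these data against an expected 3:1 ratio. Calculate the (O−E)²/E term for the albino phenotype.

Expected counts for N = 224 under a 3:1 ratio (total parts = 4):
  full-colored: 224 × 3/4 = 168
  albino: 224 × 1/4 = 56
Contribution of albino: (57 − 56)² / 56 = 0.0179

0.018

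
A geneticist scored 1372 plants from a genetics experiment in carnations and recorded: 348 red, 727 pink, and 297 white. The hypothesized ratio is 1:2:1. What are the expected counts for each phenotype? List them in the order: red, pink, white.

The 1:2:1 ratio has 4 parts, so with N = 1372 the expected counts are:
  red: 1372 × 1/4 = 343
  pink: 1372 × 2/4 = 686
  white: 1372 × 1/4 = 343

343, 686, 343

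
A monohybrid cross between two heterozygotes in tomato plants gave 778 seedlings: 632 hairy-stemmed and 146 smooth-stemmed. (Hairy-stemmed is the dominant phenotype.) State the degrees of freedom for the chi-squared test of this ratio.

For a monohybrid cross between heterozygotes with complete dominance, the expected phenotypic ratio is 3:1.
A goodness-of-fit test with 2 phenotype classes has df = 2 − 1 = 1.

1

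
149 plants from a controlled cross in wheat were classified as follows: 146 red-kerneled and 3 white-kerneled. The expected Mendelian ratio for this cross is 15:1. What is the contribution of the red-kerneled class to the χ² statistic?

Under the 15:1 hypothesis (Σ ratio = 16, N = 149):
  red-kerneled: 149 × 15/16 = 139.6875
  white-kerneled: 149 × 1/16 = 9.3125
Contribution of red-kerneled: (146 − 139.6875)² / 139.6875 = 0.2853

0.285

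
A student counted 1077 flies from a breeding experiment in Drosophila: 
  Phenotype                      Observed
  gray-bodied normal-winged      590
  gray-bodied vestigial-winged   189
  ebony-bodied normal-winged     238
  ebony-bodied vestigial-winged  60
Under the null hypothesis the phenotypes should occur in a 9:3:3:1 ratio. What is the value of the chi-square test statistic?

8.476

The 9:3:3:1 ratio has 16 parts, so with N = 1077 the expected counts are:
  gray-bodied normal-winged: 1077 × 9/16 = 605.8125
  gray-bodied vestigial-winged: 1077 × 3/16 = 201.9375
  ebony-bodied normal-winged: 1077 × 3/16 = 201.9375
  ebony-bodied vestigial-winged: 1077 × 1/16 = 67.3125
χ² = Σ (O − E)² / E
  gray-bodied normal-winged: (590 − 605.8125)² / 605.8125 = 0.4127
  gray-bodied vestigial-winged: (189 − 201.9375)² / 201.9375 = 0.8289
  ebony-bodied normal-winged: (238 − 201.9375)² / 201.9375 = 6.4401
  ebony-bodied vestigial-winged: (60 − 67.3125)² / 67.3125 = 0.7944
χ² = 0.4127 + 0.8289 + 6.4401 + 0.7944 = 8.4761 ≈ 8.476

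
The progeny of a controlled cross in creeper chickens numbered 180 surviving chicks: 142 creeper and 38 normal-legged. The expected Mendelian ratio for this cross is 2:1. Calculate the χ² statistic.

Under the 2:1 hypothesis (Σ ratio = 3, N = 180):
  creeper: 180 × 2/3 = 120
  normal-legged: 180 × 1/3 = 60
χ² = Σ (O − E)² / E
  creeper: (142 − 120)² / 120 = 4.0333
  normal-legged: (38 − 60)² / 60 = 8.0667
χ² = 4.0333 + 8.0667 = 12.100

12.100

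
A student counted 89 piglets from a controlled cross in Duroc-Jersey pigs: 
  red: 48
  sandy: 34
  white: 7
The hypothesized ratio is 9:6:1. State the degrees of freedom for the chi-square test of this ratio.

2

A goodness-of-fit test with 3 phenotype classes has df = 3 − 1 = 2.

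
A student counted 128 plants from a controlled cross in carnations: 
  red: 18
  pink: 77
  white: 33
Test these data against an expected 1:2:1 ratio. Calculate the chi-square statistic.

8.797

The 1:2:1 ratio has 4 parts, so with N = 128 the expected counts are:
  red: 128 × 1/4 = 32
  pink: 128 × 2/4 = 64
  white: 128 × 1/4 = 32
χ² = Σ (O − E)² / E
  red: (18 − 32)² / 32 = 6.1250
  pink: (77 − 64)² / 64 = 2.6406
  white: (33 − 32)² / 32 = 0.0312
χ² = 6.1250 + 2.6406 + 0.0312 = 8.7968 ≈ 8.797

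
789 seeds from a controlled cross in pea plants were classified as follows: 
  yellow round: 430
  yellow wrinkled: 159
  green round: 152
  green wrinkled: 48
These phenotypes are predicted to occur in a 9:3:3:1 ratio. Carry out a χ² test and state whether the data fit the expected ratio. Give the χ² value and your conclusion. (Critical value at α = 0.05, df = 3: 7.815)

Total ratio parts = 16. Expected numbers out of 789:
  yellow round: 789 × 9/16 = 443.8125
  yellow wrinkled: 789 × 3/16 = 147.9375
  green round: 789 × 3/16 = 147.9375
  green wrinkled: 789 × 1/16 = 49.3125
χ² = Σ (O − E)² / E
  yellow round: (430 − 443.8125)² / 443.8125 = 0.4299
  yellow wrinkled: (159 − 147.9375)² / 147.9375 = 0.8272
  green round: (152 − 147.9375)² / 147.9375 = 0.1116
  green wrinkled: (48 − 49.3125)² / 49.3125 = 0.0349
χ² = 0.4299 + 0.8272 + 0.1116 + 0.0349 = 1.4036 ≈ 1.404
Degrees of freedom = 4 − 1 = 3; critical value at α = 0.05 is 7.815.
Since 1.404 < 7.815, we fail to reject the null hypothesis — the data are consistent with the 9:3:3:1 ratio.

1.404; consistent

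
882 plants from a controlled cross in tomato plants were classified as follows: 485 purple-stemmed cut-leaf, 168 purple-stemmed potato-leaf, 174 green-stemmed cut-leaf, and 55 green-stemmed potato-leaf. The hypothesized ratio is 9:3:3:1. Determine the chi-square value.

0.741

Expected counts for N = 882 under a 9:3:3:1 ratio (total parts = 16):
  purple-stemmed cut-leaf: 882 × 9/16 = 496.125
  purple-stemmed potato-leaf: 882 × 3/16 = 165.375
  green-stemmed cut-leaf: 882 × 3/16 = 165.375
  green-stemmed potato-leaf: 882 × 1/16 = 55.125
χ² = Σ (O − E)² / E
  purple-stemmed cut-leaf: (485 − 496.125)² / 496.125 = 0.2495
  purple-stemmed potato-leaf: (168 − 165.375)² / 165.375 = 0.0417
  green-stemmed cut-leaf: (174 − 165.375)² / 165.375 = 0.4498
  green-stemmed potato-leaf: (55 − 55.125)² / 55.125 = 0.0003
χ² = 0.2495 + 0.0417 + 0.4498 + 0.0003 = 0.7413 ≈ 0.741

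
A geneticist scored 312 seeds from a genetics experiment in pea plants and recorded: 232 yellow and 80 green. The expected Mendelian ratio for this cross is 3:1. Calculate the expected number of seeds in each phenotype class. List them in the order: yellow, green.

234, 78

Expected counts for N = 312 under a 3:1 ratio (total parts = 4):
  yellow: 312 × 3/4 = 234
  green: 312 × 1/4 = 78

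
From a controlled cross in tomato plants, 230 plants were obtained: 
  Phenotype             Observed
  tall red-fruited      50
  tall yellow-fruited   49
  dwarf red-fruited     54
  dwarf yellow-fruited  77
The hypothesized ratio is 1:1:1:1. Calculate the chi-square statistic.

9.061

The 1:1:1:1 ratio has 4 parts, so with N = 230 the expected counts are:
  tall red-fruited: 230 × 1/4 = 57.5
  tall yellow-fruited: 230 × 1/4 = 57.5
  dwarf red-fruited: 230 × 1/4 = 57.5
  dwarf yellow-fruited: 230 × 1/4 = 57.5
χ² = Σ (O − E)² / E
  tall red-fruited: (50 − 57.5)² / 57.5 = 0.9783
  tall yellow-fruited: (49 − 57.5)² / 57.5 = 1.2565
  dwarf red-fruited: (54 − 57.5)² / 57.5 = 0.2130
  dwarf yellow-fruited: (77 − 57.5)² / 57.5 = 6.6130
χ² = 0.9783 + 1.2565 + 0.2130 + 6.6130 = 9.0608 ≈ 9.061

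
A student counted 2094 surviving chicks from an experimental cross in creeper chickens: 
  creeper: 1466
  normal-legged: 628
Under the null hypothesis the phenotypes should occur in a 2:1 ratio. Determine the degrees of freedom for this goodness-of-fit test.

1

A goodness-of-fit test with 2 phenotype classes has df = 2 − 1 = 1.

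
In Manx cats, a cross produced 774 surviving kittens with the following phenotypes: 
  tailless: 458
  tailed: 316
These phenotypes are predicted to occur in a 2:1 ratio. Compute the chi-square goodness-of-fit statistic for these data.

Under the 2:1 hypothesis (Σ ratio = 3, N = 774):
  tailless: 774 × 2/3 = 516
  tailed: 774 × 1/3 = 258
χ² = Σ (O − E)² / E
  tailless: (458 − 516)² / 516 = 6.5194
  tailed: (316 − 258)² / 258 = 13.0388
χ² = 6.5194 + 13.0388 = 19.5582 ≈ 19.558

19.558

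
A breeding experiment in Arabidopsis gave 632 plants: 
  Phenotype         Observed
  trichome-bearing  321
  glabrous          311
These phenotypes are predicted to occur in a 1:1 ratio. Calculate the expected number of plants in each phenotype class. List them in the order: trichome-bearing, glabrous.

Under the 1:1 hypothesis (Σ ratio = 2, N = 632):
  trichome-bearing: 632 × 1/2 = 316
  glabrous: 632 × 1/2 = 316

316, 316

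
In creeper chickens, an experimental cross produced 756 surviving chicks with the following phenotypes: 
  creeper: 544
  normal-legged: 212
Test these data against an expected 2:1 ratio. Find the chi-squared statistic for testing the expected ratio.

9.524

Total ratio parts = 3. Expected numbers out of 756:
  creeper: 756 × 2/3 = 504
  normal-legged: 756 × 1/3 = 252
χ² = Σ (O − E)² / E
  creeper: (544 − 504)² / 504 = 3.1746
  normal-legged: (212 − 252)² / 252 = 6.3492
χ² = 3.1746 + 6.3492 = 9.5238 ≈ 9.524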